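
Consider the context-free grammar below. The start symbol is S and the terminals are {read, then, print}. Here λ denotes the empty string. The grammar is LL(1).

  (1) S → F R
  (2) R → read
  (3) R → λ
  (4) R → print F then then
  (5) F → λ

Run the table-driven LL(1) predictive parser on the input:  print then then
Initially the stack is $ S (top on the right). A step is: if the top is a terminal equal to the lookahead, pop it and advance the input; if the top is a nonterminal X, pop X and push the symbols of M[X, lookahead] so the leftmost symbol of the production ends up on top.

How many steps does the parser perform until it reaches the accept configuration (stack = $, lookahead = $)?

7

     Stack                Input              Action
  1  $ S                  print then then $  expand S → F R
  2  $ R F                print then then $  expand F → λ
  3  $ R                  print then then $  expand R → print F then then
  4  $ then then F print  print then then $  match print
  5  $ then then F        then then $        expand F → λ
  6  $ then then          then then $        match then
  7  $ then               then $             match then
Accept reached after 7 steps.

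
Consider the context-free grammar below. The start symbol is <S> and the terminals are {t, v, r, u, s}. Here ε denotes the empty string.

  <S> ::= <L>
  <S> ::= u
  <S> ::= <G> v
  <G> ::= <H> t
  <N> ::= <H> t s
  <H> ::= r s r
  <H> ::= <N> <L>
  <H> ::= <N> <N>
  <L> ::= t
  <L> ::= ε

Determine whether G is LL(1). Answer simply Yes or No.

FIRST(<S>) = {ε, r, t, u}
FIRST(<G>) = {r}
FIRST(<N>) = {r}
FIRST(<H>) = {r}
FIRST(<L>) = {ε, t}
FOLLOW(<S>) = {$}
FOLLOW(<G>) = {v}
FOLLOW(<N>) = {r, t}
FOLLOW(<H>) = {t}
FOLLOW(<L>) = {$, t}
Cell M[<H>, r] receives both <H> ::= r s r and <H> ::= <N> <L> and <H> ::= <N> <N> — the grammar is not LL(1).

No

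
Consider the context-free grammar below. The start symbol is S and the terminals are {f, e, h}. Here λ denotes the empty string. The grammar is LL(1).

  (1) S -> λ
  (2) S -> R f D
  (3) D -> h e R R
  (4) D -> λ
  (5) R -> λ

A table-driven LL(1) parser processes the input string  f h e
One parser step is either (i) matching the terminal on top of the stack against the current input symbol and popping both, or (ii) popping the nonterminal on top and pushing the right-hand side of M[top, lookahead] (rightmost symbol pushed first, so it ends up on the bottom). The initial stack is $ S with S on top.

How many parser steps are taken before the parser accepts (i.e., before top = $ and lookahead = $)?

8

     Stack      Input    Action
  1  $ S        f h e $  expand S -> R f D
  2  $ D f R    f h e $  expand R -> λ
  3  $ D f      f h e $  match f
  4  $ D        h e $    expand D -> h e R R
  5  $ R R e h  h e $    match h
  6  $ R R e    e $      match e
  7  $ R R      $        expand R -> λ
  8  $ R        $        expand R -> λ
Accept reached after 8 steps.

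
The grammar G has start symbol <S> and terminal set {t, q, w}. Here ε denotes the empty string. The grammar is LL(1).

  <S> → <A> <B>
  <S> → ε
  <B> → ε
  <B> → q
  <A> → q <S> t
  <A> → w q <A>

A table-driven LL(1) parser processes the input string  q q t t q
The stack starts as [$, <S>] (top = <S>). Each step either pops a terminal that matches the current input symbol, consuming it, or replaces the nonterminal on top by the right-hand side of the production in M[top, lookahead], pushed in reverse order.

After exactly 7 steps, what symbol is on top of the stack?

step 1: stack=$ <S>  input=q q t t q $  — expand <S> → <A> <B>
step 2: stack=$ <B> <A>  input=q q t t q $  — expand <A> → q <S> t
step 3: stack=$ <B> t <S> q  input=q q t t q $  — match q
step 4: stack=$ <B> t <S>  input=q t t q $  — expand <S> → <A> <B>
step 5: stack=$ <B> t <B> <A>  input=q t t q $  — expand <A> → q <S> t
step 6: stack=$ <B> t <B> t <S> q  input=q t t q $  — match q
step 7: stack=$ <B> t <B> t <S>  input=t t q $  — expand <S> → ε
Stack after step 7: $ <B> t <B> t (top = t).

t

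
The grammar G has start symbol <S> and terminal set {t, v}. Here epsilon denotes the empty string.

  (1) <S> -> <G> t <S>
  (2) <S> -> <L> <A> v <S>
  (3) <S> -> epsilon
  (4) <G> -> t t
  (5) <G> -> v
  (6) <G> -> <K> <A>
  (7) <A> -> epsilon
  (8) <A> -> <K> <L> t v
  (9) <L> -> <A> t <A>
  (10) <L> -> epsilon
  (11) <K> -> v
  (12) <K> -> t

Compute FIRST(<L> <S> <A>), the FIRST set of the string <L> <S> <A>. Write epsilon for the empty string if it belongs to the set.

{epsilon, t, v}

FIRST(<K>): from <K>->v we get {v}; from <K>->t we get {t}. So FIRST(<K>) = {t, v}.
FIRST(<G>): from <G>->t t we get {t}; from <G>->v we get {v}; from <G>-><K> <A> we get {t, v}. So FIRST(<G>) = {t, v}.
FIRST(<A>): from <A>->epsilon we get {epsilon}; from <A>-><K> <L> t v we get {t, v}. So FIRST(<A>) = {epsilon, t, v}.
FIRST(<L>): from <L>-><A> t <A> we get {t, v}; from <L>->epsilon we get {epsilon}. So FIRST(<L>) = {epsilon, t, v}.
FIRST(<S>): from <S>-><G> t <S> we get {t, v}; from <S>-><L> <A> v <S> we get {t, v}; from <S>->epsilon we get {epsilon}. So FIRST(<S>) = {epsilon, t, v}.
FIRST(<L> <S> <A>): take FIRST of each symbol in turn, carrying on past any symbol whose FIRST contains epsilon; result {epsilon, t, v}.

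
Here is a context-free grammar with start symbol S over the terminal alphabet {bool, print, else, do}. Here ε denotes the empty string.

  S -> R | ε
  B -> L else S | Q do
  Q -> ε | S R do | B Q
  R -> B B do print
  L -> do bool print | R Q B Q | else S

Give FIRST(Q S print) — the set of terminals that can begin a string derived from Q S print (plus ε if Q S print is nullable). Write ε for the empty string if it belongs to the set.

{do, else, print}

FIRST(S) = {ε, do, else}  (via R)
FIRST(B) = {do, else}  (via L else S, Q do)
FIRST(R) = {do, else}  (via B B do print)
FIRST(Q) = {ε, do, else}  (via S R do, B Q)
FIRST(L) = {do, else}  (via R Q B Q)
FIRST(Q S print): take FIRST of each symbol in turn, carrying on past any symbol whose FIRST contains ε; result {do, else, print}.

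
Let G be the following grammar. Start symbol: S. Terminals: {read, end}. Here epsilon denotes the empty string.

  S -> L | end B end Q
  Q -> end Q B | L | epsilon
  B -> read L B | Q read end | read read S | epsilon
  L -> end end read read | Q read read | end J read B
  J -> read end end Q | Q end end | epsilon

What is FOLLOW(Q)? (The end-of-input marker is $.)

{$, end, read}

FIRST(S) = {end, read}  (via L)
FIRST(Q) = {epsilon, end, read}  (via L)
FIRST(B) = {epsilon, end, read}  (via Q read end)
FIRST(L) = {end, read}  (via Q read read)
FIRST(J) = {epsilon, end, read}  (via Q end end)
FOLLOW(S) includes $ since S is the start symbol.
FOLLOW(J): in L->end J read B, J is followed by read B with FIRST {read}. Thus FOLLOW(J) = {read}.
FOLLOW(S): in B->read read S, the suffix after S is empty, so FOLLOW(S) ⊇ FOLLOW(B) = {$, end, read}. Thus FOLLOW(S) = {$, end, read}.
FOLLOW(Q): in S->end B end Q, the suffix after Q is empty, so FOLLOW(Q) ⊇ FOLLOW(S) = {$, end, read}; in Q->end Q B, Q is followed by B with FIRST {epsilon, end, read}; in Q->end Q B, the suffix after Q is nullable (adds nothing new); in B->Q read end, Q is followed by read end with FIRST {read}; in L->Q read read, Q is followed by read read with FIRST {read}; in J->read end end Q, the suffix after Q is empty, so FOLLOW(Q) ⊇ FOLLOW(J) = {read}; in J->Q end end, Q is followed by end end with FIRST {end}. Thus FOLLOW(Q) = {$, end, read}.
FOLLOW(B): in S->end B end Q, B is followed by end Q with FIRST {end}; in Q->end Q B, the suffix after B is empty, so FOLLOW(B) ⊇ FOLLOW(Q) = {$, end, read}; in B->read L B, the suffix after B is empty (adds nothing new); in L->end J read B, the suffix after B is empty, so FOLLOW(B) ⊇ FOLLOW(L) = {$, end, read}. Thus FOLLOW(B) = {$, end, read}.
FOLLOW(L): in S->L, the suffix after L is empty, so FOLLOW(L) ⊇ FOLLOW(S) = {$, end, read}; in Q->L, the suffix after L is empty, so FOLLOW(L) ⊇ FOLLOW(Q) = {$, end, read}; in B->read L B, L is followed by B with FIRST {epsilon, end, read}; in B->read L B, the suffix after L is nullable, so FOLLOW(L) ⊇ FOLLOW(B) = {$, end, read}. Thus FOLLOW(L) = {$, end, read}.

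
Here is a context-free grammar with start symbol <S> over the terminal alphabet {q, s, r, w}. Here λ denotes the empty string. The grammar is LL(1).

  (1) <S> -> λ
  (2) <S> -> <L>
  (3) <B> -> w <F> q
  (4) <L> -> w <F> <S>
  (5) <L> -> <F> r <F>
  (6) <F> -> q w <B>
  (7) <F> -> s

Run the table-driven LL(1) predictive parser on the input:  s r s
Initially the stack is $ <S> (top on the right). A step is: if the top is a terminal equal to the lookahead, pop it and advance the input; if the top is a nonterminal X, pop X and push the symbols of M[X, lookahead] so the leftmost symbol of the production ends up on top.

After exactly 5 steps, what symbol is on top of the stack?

step 1: stack=$ <S>  input=s r s $  — expand <S> -> <L>
step 2: stack=$ <L>  input=s r s $  — expand <L> -> <F> r <F>
step 3: stack=$ <F> r <F>  input=s r s $  — expand <F> -> s
step 4: stack=$ <F> r s  input=s r s $  — match s
step 5: stack=$ <F> r  input=r s $  — match r
Stack after step 5: $ <F> (top = <F>).

<F>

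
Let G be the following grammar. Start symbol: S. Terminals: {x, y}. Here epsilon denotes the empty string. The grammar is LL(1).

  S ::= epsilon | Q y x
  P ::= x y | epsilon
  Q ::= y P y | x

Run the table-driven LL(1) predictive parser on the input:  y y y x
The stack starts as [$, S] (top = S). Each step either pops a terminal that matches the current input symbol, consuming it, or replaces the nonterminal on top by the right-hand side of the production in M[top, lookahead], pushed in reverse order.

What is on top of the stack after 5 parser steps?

y

step 1: stack=$ S  input=y y y x $  — expand S ::= Q y x
step 2: stack=$ x y Q  input=y y y x $  — expand Q ::= y P y
step 3: stack=$ x y y P y  input=y y y x $  — match y
step 4: stack=$ x y y P  input=y y x $  — expand P ::= epsilon
step 5: stack=$ x y y  input=y y x $  — match y
Stack after step 5: $ x y (top = y).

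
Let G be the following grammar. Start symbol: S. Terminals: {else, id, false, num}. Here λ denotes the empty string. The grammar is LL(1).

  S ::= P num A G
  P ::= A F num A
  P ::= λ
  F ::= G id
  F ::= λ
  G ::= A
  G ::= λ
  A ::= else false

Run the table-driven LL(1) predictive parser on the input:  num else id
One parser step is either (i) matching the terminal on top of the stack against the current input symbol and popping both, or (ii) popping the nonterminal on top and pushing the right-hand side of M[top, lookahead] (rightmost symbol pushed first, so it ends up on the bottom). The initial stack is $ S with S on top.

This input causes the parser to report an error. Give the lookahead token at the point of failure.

id

     Stack           Input          Action
  1  $ S             num else id $  expand S ::= P num A G
  2  $ G A num P     num else id $  expand P ::= λ
  3  $ G A num       num else id $  match num
  4  $ G A           else id $      expand A ::= else false
  5  $ G false else  else id $      match else
  6  $ G false       id $           error: top is terminal false but lookahead is id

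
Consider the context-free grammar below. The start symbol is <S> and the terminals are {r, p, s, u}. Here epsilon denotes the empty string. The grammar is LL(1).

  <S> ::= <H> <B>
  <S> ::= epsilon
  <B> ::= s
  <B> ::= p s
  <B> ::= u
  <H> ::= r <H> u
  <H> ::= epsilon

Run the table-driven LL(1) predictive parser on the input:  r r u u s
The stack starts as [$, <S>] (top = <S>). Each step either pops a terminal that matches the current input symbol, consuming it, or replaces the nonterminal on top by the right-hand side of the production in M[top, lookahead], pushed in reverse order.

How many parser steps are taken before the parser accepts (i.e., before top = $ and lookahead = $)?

step 1: stack=$ <S>  input=r r u u s $  — expand <S> ::= <H> <B>
step 2: stack=$ <B> <H>  input=r r u u s $  — expand <H> ::= r <H> u
step 3: stack=$ <B> u <H> r  input=r r u u s $  — match r
step 4: stack=$ <B> u <H>  input=r u u s $  — expand <H> ::= r <H> u
step 5: stack=$ <B> u u <H> r  input=r u u s $  — match r
step 6: stack=$ <B> u u <H>  input=u u s $  — expand <H> ::= epsilon
step 7: stack=$ <B> u u  input=u u s $  — match u
step 8: stack=$ <B> u  input=u s $  — match u
step 9: stack=$ <B>  input=s $  — expand <B> ::= s
step 10: stack=$ s  input=s $  — match s
Accept reached after 10 steps.

10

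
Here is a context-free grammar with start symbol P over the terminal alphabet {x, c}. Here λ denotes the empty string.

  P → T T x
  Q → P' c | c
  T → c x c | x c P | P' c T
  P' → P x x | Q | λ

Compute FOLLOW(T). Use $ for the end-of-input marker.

FIRST(P): from P→T T x we get {c, x}. So FIRST(P) = {c, x}.
FIRST(Q): from Q→P' c we get {c, x}; from Q→c we get {c}. So FIRST(Q) = {c, x}.
FIRST(P'): from P'→P x x we get {c, x}; from P'→Q we get {c, x}; from P'→λ we get {λ}. So FIRST(P') = {λ, c, x}.
FIRST(T): from T→c x c we get {c}; from T→x c P we get {x}; from T→P' c T we get {c, x}. So FIRST(T) = {c, x}.
FOLLOW(P) includes $ since P is the start symbol.
FOLLOW(T): in P→T T x (occurrence 1), T is followed by T x with FIRST {c, x}; in P→T T x (occurrence 2), T is followed by x with FIRST {x}; in T→P' c T, the suffix after T is empty (adds nothing new). Thus FOLLOW(T) = {c, x}.
FOLLOW(P): in T→x c P, the suffix after P is empty, so FOLLOW(P) ⊇ FOLLOW(T) = {c, x}; in P'→P x x, P is followed by x x with FIRST {x}. Thus FOLLOW(P) = {$, c, x}.
FOLLOW(P'): in Q→P' c, P' is followed by c with FIRST {c}; in T→P' c T, P' is followed by c T with FIRST {c}. Thus FOLLOW(P') = {c}.
FOLLOW(Q): in P'→Q, the suffix after Q is empty, so FOLLOW(Q) ⊇ FOLLOW(P') = {c}. Thus FOLLOW(Q) = {c}.

{c, x}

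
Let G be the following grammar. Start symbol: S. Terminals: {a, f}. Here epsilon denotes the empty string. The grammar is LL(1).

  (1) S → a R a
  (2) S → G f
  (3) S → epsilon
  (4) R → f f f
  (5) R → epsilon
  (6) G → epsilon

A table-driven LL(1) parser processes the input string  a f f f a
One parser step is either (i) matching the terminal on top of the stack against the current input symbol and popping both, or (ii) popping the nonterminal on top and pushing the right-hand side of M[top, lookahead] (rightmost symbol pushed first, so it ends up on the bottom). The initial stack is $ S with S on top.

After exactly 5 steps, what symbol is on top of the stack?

step 1: stack=$ S  input=a f f f a $  — expand S → a R a
step 2: stack=$ a R a  input=a f f f a $  — match a
step 3: stack=$ a R  input=f f f a $  — expand R → f f f
step 4: stack=$ a f f f  input=f f f a $  — match f
step 5: stack=$ a f f  input=f f a $  — match f
Stack after step 5: $ a f (top = f).

f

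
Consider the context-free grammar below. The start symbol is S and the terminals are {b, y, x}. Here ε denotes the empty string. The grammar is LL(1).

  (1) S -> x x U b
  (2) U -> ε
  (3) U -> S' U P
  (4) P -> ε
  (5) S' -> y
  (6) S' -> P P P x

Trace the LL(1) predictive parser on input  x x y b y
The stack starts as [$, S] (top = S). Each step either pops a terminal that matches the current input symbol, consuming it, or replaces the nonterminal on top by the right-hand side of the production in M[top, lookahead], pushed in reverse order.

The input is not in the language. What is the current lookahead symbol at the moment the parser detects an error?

step 1: stack=$ S  input=x x y b y $  — expand S -> x x U b
step 2: stack=$ b U x x  input=x x y b y $  — match x
step 3: stack=$ b U x  input=x y b y $  — match x
step 4: stack=$ b U  input=y b y $  — expand U -> S' U P
step 5: stack=$ b P U S'  input=y b y $  — expand S' -> y
step 6: stack=$ b P U y  input=y b y $  — match y
step 7: stack=$ b P U  input=b y $  — expand U -> ε
step 8: stack=$ b P  input=b y $  — expand P -> ε
step 9: stack=$ b  input=b y $  — match b
step 10: stack=$  input=y $  — error: stack empty but input remains

y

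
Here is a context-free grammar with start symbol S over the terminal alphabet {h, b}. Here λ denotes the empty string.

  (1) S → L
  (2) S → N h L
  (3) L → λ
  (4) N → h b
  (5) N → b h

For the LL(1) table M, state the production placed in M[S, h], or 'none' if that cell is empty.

FIRST(L) = {λ}
FIRST(N) = {b, h}
FIRST(S) = {λ, b, h}  (via L, N h L)
FOLLOW(S) includes $ since S is the start symbol.
FOLLOW(S): S appears on no right-hand side. Thus FOLLOW(S) = {$}.
For S → L: FIRST(L) = {λ}, so it goes in M[S, t] for t ∈ {}; since λ ∈ FIRST, also for every t ∈ FOLLOW(S) = {$}.
For S → N h L: FIRST(N h L) = {b, h}, so it goes in M[S, t] for t ∈ {b, h}.

S → N h L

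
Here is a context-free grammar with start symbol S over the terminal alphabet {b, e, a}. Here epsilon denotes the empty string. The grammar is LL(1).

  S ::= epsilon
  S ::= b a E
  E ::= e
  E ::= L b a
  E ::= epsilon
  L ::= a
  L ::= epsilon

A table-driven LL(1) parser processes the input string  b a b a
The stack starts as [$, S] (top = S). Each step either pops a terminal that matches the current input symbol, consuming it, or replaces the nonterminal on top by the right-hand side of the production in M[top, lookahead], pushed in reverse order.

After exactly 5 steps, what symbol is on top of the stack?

     Stack    Input      Action
  1  $ S      b a b a $  expand S ::= b a E
  2  $ E a b  b a b a $  match b
  3  $ E a    a b a $    match a
  4  $ E      b a $      expand E ::= L b a
  5  $ a b L  b a $      expand L ::= epsilon
Stack after step 5: $ a b (top = b).

b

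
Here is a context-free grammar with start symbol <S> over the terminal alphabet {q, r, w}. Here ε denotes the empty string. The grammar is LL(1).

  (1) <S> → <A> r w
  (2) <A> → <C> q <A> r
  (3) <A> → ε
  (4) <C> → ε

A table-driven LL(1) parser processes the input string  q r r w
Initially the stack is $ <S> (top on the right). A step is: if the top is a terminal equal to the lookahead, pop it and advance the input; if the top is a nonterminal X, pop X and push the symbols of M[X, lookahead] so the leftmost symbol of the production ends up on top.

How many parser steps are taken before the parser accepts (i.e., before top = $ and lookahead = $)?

step 1: stack=$ <S>  input=q r r w $  — expand <S> → <A> r w
step 2: stack=$ w r <A>  input=q r r w $  — expand <A> → <C> q <A> r
step 3: stack=$ w r r <A> q <C>  input=q r r w $  — expand <C> → ε
step 4: stack=$ w r r <A> q  input=q r r w $  — match q
step 5: stack=$ w r r <A>  input=r r w $  — expand <A> → ε
step 6: stack=$ w r r  input=r r w $  — match r
step 7: stack=$ w r  input=r w $  — match r
step 8: stack=$ w  input=w $  — match w
Accept reached after 8 steps.

8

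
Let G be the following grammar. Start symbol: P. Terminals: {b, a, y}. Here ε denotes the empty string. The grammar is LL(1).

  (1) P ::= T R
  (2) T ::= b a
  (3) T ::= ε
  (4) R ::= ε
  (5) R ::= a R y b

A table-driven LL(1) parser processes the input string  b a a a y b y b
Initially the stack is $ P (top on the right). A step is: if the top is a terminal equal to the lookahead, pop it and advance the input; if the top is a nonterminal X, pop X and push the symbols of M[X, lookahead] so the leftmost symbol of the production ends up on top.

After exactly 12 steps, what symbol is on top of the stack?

b

step 1: stack=$ P  input=b a a a y b y b $  — expand P ::= T R
step 2: stack=$ R T  input=b a a a y b y b $  — expand T ::= b a
step 3: stack=$ R a b  input=b a a a y b y b $  — match b
step 4: stack=$ R a  input=a a a y b y b $  — match a
step 5: stack=$ R  input=a a y b y b $  — expand R ::= a R y b
step 6: stack=$ b y R a  input=a a y b y b $  — match a
step 7: stack=$ b y R  input=a y b y b $  — expand R ::= a R y b
step 8: stack=$ b y b y R a  input=a y b y b $  — match a
step 9: stack=$ b y b y R  input=y b y b $  — expand R ::= ε
step 10: stack=$ b y b y  input=y b y b $  — match y
step 11: stack=$ b y b  input=b y b $  — match b
step 12: stack=$ b y  input=y b $  — match y
Stack after step 12: $ b (top = b).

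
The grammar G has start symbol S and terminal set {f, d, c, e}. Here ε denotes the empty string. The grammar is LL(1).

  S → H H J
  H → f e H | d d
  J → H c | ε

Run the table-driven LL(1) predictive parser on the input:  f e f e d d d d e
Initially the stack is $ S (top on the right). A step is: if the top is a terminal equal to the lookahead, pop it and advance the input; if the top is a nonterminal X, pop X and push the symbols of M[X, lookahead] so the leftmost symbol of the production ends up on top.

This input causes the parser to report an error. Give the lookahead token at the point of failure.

e

      Stack        Input                Action
   1  $ S          f e f e d d d d e $  expand S → H H J
   2  $ J H H      f e f e d d d d e $  expand H → f e H
   3  $ J H H e f  f e f e d d d d e $  match f
   4  $ J H H e    e f e d d d d e $    match e
   5  $ J H H      f e d d d d e $      expand H → f e H
   6  $ J H H e f  f e d d d d e $      match f
   7  $ J H H e    e d d d d e $        match e
   8  $ J H H      d d d d e $          expand H → d d
   9  $ J H d d    d d d d e $          match d
  10  $ J H d      d d d e $            match d
  11  $ J H        d d e $              expand H → d d
  12  $ J d d      d d e $              match d
  13  $ J d        d e $                match d
  14  $ J          e $                  error: M[J, e] is empty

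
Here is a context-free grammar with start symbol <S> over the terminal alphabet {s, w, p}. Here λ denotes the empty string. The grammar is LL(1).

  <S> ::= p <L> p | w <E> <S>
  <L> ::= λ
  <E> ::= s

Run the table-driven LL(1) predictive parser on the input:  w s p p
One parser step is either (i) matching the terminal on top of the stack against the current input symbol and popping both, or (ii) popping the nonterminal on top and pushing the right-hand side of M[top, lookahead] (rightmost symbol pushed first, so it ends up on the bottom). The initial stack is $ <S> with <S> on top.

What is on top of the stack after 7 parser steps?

p

     Stack        Input      Action
  1  $ <S>        w s p p $  expand <S> ::= w <E> <S>
  2  $ <S> <E> w  w s p p $  match w
  3  $ <S> <E>    s p p $    expand <E> ::= s
  4  $ <S> s      s p p $    match s
  5  $ <S>        p p $      expand <S> ::= p <L> p
  6  $ p <L> p    p p $      match p
  7  $ p <L>      p $        expand <L> ::= λ
Stack after step 7: $ p (top = p).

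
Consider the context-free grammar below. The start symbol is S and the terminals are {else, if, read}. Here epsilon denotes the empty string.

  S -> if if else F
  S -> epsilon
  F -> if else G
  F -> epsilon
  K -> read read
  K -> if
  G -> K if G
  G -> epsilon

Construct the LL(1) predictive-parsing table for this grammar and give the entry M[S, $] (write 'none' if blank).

FIRST(S) = {epsilon, if}
FIRST(F) = {epsilon, if}
FIRST(K) = {if, read}
FIRST(G) = {epsilon, if, read}  (via K if G)
FOLLOW(S) includes $ since S is the start symbol.
FOLLOW(S): S appears on no right-hand side. Thus FOLLOW(S) = {$}.
For S -> if if else F: FIRST(if if else F) = {if}, so it goes in M[S, t] for t ∈ {if}.
For S -> epsilon: FIRST(epsilon) = {epsilon}, so it goes in M[S, t] for t ∈ {}; since epsilon ∈ FIRST, also for every t ∈ FOLLOW(S) = {$}.

S -> epsilon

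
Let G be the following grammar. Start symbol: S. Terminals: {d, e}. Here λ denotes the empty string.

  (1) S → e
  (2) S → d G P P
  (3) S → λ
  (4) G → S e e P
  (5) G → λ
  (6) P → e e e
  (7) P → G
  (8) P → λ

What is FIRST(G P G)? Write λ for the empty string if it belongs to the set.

FIRST(S): from S→e we get {e}; from S→d G P P we get {d}; from S→λ we get {λ}. So FIRST(S) = {λ, d, e}.
FIRST(G): from G→S e e P we get {d, e}; from G→λ we get {λ}. So FIRST(G) = {λ, d, e}.
FIRST(P): from P→e e e we get {e}; from P→G we get {λ, d, e}; from P→λ we get {λ}. So FIRST(P) = {λ, d, e}.
FIRST(G P G): take FIRST of each symbol in turn, carrying on past any symbol whose FIRST contains λ; result {λ, d, e}.

{λ, d, e}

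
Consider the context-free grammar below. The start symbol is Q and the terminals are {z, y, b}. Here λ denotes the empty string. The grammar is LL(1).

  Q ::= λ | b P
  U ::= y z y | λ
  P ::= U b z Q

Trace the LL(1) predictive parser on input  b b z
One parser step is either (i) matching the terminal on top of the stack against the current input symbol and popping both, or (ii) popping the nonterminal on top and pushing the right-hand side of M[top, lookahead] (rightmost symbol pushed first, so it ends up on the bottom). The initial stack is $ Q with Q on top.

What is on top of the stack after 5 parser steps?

z

step 1: stack=$ Q  input=b b z $  — expand Q ::= b P
step 2: stack=$ P b  input=b b z $  — match b
step 3: stack=$ P  input=b z $  — expand P ::= U b z Q
step 4: stack=$ Q z b U  input=b z $  — expand U ::= λ
step 5: stack=$ Q z b  input=b z $  — match b
Stack after step 5: $ Q z (top = z).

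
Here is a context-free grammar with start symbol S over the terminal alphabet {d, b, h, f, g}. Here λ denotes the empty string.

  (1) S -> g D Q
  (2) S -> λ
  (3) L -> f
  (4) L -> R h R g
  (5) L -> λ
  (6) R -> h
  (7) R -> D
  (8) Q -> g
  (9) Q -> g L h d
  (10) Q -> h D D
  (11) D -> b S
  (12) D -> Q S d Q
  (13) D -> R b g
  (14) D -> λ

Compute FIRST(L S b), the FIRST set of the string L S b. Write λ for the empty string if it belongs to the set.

{b, f, g, h}

FIRST(S) = {λ, g}
FIRST(Q) = {g, h}
FIRST(L) = {λ, b, f, g, h}  (via R h R g)
FIRST(R) = {λ, b, g, h}  (via D)
FIRST(D) = {λ, b, g, h}  (via Q S d Q, R b g)
FIRST(L S b): take FIRST of each symbol in turn, carrying on past any symbol whose FIRST contains λ; result {b, f, g, h}.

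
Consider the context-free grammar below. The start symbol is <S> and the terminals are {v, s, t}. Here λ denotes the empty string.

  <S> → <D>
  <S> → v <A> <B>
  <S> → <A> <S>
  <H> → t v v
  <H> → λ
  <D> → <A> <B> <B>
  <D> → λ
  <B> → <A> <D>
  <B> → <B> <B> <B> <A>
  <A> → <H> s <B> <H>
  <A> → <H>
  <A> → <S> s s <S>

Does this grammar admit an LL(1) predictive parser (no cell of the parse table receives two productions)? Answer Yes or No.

FIRST(<S>) = {λ, s, t, v}
FIRST(<H>) = {λ, t}
FIRST(<D>) = {λ, s, t, v}
FIRST(<B>) = {λ, s, t, v}
FIRST(<A>) = {λ, s, t, v}
FOLLOW(<S>) = {$, s, t, v}
FOLLOW(<H>) = {$, s, t, v}
FOLLOW(<D>) = {$, s, t, v}
FOLLOW(<B>) = {$, s, t, v}
FOLLOW(<A>) = {$, s, t, v}
Cell M[<A>, s] receives both <A> → <H> s <B> <H> and <A> → <H> and <A> → <S> s s <S> — the grammar is not LL(1).

No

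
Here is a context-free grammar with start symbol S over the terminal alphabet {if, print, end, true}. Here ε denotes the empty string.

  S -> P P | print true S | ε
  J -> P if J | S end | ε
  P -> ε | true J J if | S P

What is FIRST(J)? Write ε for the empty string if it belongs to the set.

{ε, end, if, print, true}

FIRST(S): from S->P P we get {ε, print, true}; from S->print true S we get {print}; from S->ε we get {ε}. So FIRST(S) = {ε, print, true}.
FIRST(P): from P->ε we get {ε}; from P->true J J if we get {true}; from P->S P we get {ε, print, true}. So FIRST(P) = {ε, print, true}.
FIRST(J): from J->P if J we get {if, print, true}; from J->S end we get {end, print, true}; from J->ε we get {ε}. So FIRST(J) = {ε, end, if, print, true}.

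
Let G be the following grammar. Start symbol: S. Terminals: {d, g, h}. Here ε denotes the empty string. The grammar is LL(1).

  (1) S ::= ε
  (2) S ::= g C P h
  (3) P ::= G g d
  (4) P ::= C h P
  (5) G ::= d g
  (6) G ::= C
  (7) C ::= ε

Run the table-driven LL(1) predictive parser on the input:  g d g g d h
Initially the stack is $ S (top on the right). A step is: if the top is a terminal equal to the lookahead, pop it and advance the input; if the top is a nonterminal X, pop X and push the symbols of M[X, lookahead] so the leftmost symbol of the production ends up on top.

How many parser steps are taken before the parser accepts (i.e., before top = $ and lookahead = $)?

10

step 1: stack=$ S  input=g d g g d h $  — expand S ::= g C P h
step 2: stack=$ h P C g  input=g d g g d h $  — match g
step 3: stack=$ h P C  input=d g g d h $  — expand C ::= ε
step 4: stack=$ h P  input=d g g d h $  — expand P ::= G g d
step 5: stack=$ h d g G  input=d g g d h $  — expand G ::= d g
step 6: stack=$ h d g g d  input=d g g d h $  — match d
step 7: stack=$ h d g g  input=g g d h $  — match g
step 8: stack=$ h d g  input=g d h $  — match g
step 9: stack=$ h d  input=d h $  — match d
step 10: stack=$ h  input=h $  — match h
Accept reached after 10 steps.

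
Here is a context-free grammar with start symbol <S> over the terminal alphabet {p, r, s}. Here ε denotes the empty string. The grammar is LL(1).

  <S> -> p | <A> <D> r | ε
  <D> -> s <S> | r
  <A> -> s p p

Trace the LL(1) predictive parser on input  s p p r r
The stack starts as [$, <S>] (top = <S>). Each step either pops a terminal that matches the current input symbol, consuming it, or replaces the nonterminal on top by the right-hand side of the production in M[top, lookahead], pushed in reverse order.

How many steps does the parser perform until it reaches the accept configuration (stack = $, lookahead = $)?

step 1: stack=$ <S>  input=s p p r r $  — expand <S> -> <A> <D> r
step 2: stack=$ r <D> <A>  input=s p p r r $  — expand <A> -> s p p
step 3: stack=$ r <D> p p s  input=s p p r r $  — match s
step 4: stack=$ r <D> p p  input=p p r r $  — match p
step 5: stack=$ r <D> p  input=p r r $  — match p
step 6: stack=$ r <D>  input=r r $  — expand <D> -> r
step 7: stack=$ r r  input=r r $  — match r
step 8: stack=$ r  input=r $  — match r
Accept reached after 8 steps.

8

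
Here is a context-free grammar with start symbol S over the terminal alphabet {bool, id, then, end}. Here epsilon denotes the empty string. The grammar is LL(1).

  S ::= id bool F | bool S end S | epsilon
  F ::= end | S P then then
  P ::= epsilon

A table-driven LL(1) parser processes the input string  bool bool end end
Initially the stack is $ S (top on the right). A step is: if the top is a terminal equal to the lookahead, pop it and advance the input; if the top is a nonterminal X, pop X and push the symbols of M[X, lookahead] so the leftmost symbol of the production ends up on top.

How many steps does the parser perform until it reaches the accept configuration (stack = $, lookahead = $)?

9

     Stack                 Input                Action
  1  $ S                   bool bool end end $  expand S ::= bool S end S
  2  $ S end S bool        bool bool end end $  match bool
  3  $ S end S             bool end end $       expand S ::= bool S end S
  4  $ S end S end S bool  bool end end $       match bool
  5  $ S end S end S       end end $            expand S ::= epsilon
  6  $ S end S end         end end $            match end
  7  $ S end S             end $                expand S ::= epsilon
  8  $ S end               end $                match end
  9  $ S                   $                    expand S ::= epsilon
Accept reached after 9 steps.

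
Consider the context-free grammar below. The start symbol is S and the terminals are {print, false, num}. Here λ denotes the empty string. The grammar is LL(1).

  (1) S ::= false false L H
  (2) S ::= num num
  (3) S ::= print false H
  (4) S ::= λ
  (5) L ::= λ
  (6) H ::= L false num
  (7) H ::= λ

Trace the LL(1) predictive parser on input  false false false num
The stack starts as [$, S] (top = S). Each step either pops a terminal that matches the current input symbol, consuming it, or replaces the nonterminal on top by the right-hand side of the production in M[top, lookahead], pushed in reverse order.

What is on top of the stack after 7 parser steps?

num

step 1: stack=$ S  input=false false false num $  — expand S ::= false false L H
step 2: stack=$ H L false false  input=false false false num $  — match false
step 3: stack=$ H L false  input=false false num $  — match false
step 4: stack=$ H L  input=false num $  — expand L ::= λ
step 5: stack=$ H  input=false num $  — expand H ::= L false num
step 6: stack=$ num false L  input=false num $  — expand L ::= λ
step 7: stack=$ num false  input=false num $  — match false
Stack after step 7: $ num (top = num).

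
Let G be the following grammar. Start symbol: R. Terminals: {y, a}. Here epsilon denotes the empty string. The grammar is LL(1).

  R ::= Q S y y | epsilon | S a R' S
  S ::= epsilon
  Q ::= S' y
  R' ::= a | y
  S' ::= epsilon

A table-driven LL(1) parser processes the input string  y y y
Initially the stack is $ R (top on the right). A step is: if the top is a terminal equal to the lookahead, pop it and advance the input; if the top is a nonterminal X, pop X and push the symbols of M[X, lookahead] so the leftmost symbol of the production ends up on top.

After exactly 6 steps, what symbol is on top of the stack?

step 1: stack=$ R  input=y y y $  — expand R ::= Q S y y
step 2: stack=$ y y S Q  input=y y y $  — expand Q ::= S' y
step 3: stack=$ y y S y S'  input=y y y $  — expand S' ::= epsilon
step 4: stack=$ y y S y  input=y y y $  — match y
step 5: stack=$ y y S  input=y y $  — expand S ::= epsilon
step 6: stack=$ y y  input=y y $  — match y
Stack after step 6: $ y (top = y).

y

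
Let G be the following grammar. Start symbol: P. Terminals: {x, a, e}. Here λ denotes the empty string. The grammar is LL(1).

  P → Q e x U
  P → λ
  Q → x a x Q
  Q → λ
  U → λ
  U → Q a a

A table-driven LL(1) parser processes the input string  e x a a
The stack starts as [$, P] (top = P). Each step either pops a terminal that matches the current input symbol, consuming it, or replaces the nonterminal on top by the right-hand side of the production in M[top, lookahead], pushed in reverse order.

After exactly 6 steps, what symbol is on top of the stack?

step 1: stack=$ P  input=e x a a $  — expand P → Q e x U
step 2: stack=$ U x e Q  input=e x a a $  — expand Q → λ
step 3: stack=$ U x e  input=e x a a $  — match e
step 4: stack=$ U x  input=x a a $  — match x
step 5: stack=$ U  input=a a $  — expand U → Q a a
step 6: stack=$ a a Q  input=a a $  — expand Q → λ
Stack after step 6: $ a a (top = a).

a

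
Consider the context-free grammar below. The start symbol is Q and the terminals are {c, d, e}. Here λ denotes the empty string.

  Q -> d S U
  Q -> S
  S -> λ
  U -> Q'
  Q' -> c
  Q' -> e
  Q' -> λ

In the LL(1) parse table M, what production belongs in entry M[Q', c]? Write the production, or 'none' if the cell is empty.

Q' -> c

FIRST(S) = {λ}
FIRST(Q') = {λ, c, e}
FIRST(Q) = {λ, d}  (via S)
FIRST(U) = {λ, c, e}  (via Q')
FOLLOW(Q) includes $ since Q is the start symbol.
FOLLOW(U): in Q->d S U, the suffix after U is empty, so FOLLOW(U) ⊇ FOLLOW(Q) = {$}. Thus FOLLOW(U) = {$}.
FOLLOW(Q'): in U->Q', the suffix after Q' is empty, so FOLLOW(Q') ⊇ FOLLOW(U) = {$}. Thus FOLLOW(Q') = {$}.
For Q' -> c: FIRST(c) = {c}, so it goes in M[Q', t] for t ∈ {c}.
For Q' -> e: FIRST(e) = {e}, so it goes in M[Q', t] for t ∈ {e}.
For Q' -> λ: FIRST(λ) = {λ}, so it goes in M[Q', t] for t ∈ {}; since λ ∈ FIRST, also for every t ∈ FOLLOW(Q') = {$}.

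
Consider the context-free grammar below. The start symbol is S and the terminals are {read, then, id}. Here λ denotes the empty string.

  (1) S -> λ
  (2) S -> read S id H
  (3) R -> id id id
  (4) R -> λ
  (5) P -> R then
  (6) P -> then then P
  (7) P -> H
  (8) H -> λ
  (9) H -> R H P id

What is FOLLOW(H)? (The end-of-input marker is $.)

{$, id, then}

FIRST(S) = {λ, read}
FIRST(R) = {λ, id}
FIRST(P) = {λ, id, then}  (via R then, H)
FIRST(H) = {λ, id, then}  (via R H P id)
FOLLOW(S) includes $ since S is the start symbol.
FOLLOW(S): in S->read S id H, S is followed by id H with FIRST {id}. Thus FOLLOW(S) = {$, id}.
FOLLOW(R): in P->R then, R is followed by then with FIRST {then}; in H->R H P id, R is followed by H P id with FIRST {id, then}. Thus FOLLOW(R) = {id, then}.
FOLLOW(P): in P->then then P, the suffix after P is empty (adds nothing new); in H->R H P id, P is followed by id with FIRST {id}. Thus FOLLOW(P) = {id}.
FOLLOW(H): in S->read S id H, the suffix after H is empty, so FOLLOW(H) ⊇ FOLLOW(S) = {$, id}; in P->H, the suffix after H is empty, so FOLLOW(H) ⊇ FOLLOW(P) = {id}; in H->R H P id, H is followed by P id with FIRST {id, then}. Thus FOLLOW(H) = {$, id, then}.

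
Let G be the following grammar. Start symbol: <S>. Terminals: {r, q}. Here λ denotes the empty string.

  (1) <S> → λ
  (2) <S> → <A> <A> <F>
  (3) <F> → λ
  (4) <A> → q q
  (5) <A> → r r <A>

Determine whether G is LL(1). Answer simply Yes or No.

FIRST(<S>) = {λ, q, r}
FIRST(<F>) = {λ}
FIRST(<A>) = {q, r}
FOLLOW(<S>) = {$}
FOLLOW(<F>) = {$}
FOLLOW(<A>) = {$, q, r}
Each cell of M receives at most one production.

Yes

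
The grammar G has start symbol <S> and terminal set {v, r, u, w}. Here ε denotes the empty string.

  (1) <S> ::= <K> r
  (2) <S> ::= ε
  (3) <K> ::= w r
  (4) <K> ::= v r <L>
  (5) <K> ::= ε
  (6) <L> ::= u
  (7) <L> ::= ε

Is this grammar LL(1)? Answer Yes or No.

Yes

FIRST(<S>) = {ε, r, v, w}
FIRST(<K>) = {ε, v, w}
FIRST(<L>) = {ε, u}
FOLLOW(<S>) = {$}
FOLLOW(<K>) = {r}
FOLLOW(<L>) = {r}
Each cell of M receives at most one production.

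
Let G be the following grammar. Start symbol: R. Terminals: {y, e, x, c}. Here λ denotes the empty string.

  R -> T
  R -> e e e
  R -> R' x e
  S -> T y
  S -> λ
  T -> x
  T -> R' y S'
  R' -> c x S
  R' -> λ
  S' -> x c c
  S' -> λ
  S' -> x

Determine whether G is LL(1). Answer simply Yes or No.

No

FIRST(R) = {c, e, x, y}
FIRST(S) = {λ, c, x, y}
FIRST(T) = {c, x, y}
FIRST(R') = {λ, c}
FIRST(S') = {λ, x}
FOLLOW(R) = {$}
FOLLOW(S) = {x, y}
FOLLOW(T) = {$, y}
FOLLOW(R') = {x, y}
FOLLOW(S') = {$, y}
Cell M[R, c] receives both R -> T and R -> R' x e — the grammar is not LL(1).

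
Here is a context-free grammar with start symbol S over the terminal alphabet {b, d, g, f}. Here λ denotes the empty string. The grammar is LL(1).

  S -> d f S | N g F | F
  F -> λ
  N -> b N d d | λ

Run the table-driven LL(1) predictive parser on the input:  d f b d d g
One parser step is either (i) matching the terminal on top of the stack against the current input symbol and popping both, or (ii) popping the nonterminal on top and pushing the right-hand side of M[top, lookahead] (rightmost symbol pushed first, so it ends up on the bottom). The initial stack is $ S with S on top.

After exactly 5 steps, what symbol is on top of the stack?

     Stack    Input          Action
  1  $ S      d f b d d g $  expand S -> d f S
  2  $ S f d  d f b d d g $  match d
  3  $ S f    f b d d g $    match f
  4  $ S      b d d g $      expand S -> N g F
  5  $ F g N  b d d g $      expand N -> b N d d
Stack after step 5: $ F g d d N b (top = b).

b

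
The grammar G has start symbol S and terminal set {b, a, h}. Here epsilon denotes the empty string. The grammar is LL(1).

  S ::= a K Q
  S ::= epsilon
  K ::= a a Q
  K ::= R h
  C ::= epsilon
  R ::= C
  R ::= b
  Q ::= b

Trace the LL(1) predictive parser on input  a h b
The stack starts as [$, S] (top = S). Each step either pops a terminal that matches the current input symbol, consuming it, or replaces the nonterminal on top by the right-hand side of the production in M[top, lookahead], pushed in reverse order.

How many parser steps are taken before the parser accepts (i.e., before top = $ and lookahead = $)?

     Stack    Input    Action
  1  $ S      a h b $  expand S ::= a K Q
  2  $ Q K a  a h b $  match a
  3  $ Q K    h b $    expand K ::= R h
  4  $ Q h R  h b $    expand R ::= C
  5  $ Q h C  h b $    expand C ::= epsilon
  6  $ Q h    h b $    match h
  7  $ Q      b $      expand Q ::= b
  8  $ b      b $      match b
Accept reached after 8 steps.

8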